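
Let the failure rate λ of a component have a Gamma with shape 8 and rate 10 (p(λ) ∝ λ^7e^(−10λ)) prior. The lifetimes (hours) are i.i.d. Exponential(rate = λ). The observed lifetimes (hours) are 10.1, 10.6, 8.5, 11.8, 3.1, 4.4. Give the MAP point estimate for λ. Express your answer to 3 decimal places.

λ̂_MAP = 0.222

The Exponential(rate=λ) likelihood is ∝ λ^n e^(−λΣtᵢ). Here n = 6 and Σtᵢ = 10.1 + 10.6 + 8.5 + 11.8 + 3.1 + 4.4 = 48.5.
Posterior ∝ λ^7e^(−10λ) · λ^6e^(−48.5λ) = λ^13e^(−58.5λ), i.e. Gamma(14, 58.5).
Mode = (a−1)/b = 13/58.5 ≈ 0.222.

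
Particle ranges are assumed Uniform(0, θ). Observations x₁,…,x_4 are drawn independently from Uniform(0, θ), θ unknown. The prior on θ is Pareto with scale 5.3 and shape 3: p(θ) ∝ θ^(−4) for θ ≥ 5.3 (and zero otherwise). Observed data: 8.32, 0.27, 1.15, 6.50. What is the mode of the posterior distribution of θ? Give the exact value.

θ̂_MAP = 8.32

The Uniform(0, θ) likelihood is θ^(−n) for θ ≥ max(xᵢ), zero otherwise. Here max(xᵢ) = 8.32.
Posterior ∝ θ^(−4) · θ^(−4) = θ^(−8) on θ ≥ max(5.3, 8.32) = 8.32.
This density is strictly decreasing in θ, so the posterior mode lies at the lower boundary of the support.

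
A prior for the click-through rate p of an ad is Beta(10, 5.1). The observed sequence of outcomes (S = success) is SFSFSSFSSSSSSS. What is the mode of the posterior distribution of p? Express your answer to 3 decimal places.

p̂_MAP = 0.738

Prior: Beta(10, 5.1).
Data: 11 successes in 14 trials (from the sequence). The binomial likelihood contributes p^11(1−p)^3, so the posterior is Beta(10+11, 5.1+3) = Beta(21, 8.1).
For Beta(a, b) with a, b > 1 the mode is (a−1)/(a+b−2) = 20/27.1 ≈ 0.738.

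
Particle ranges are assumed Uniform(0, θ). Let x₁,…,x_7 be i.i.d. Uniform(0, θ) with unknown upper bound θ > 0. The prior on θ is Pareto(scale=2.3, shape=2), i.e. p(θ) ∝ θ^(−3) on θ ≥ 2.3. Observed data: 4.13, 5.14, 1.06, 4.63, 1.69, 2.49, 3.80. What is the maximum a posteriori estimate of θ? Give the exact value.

The Uniform(0, θ) likelihood is θ^(−n) for θ ≥ max(xᵢ), zero otherwise. Here max(xᵢ) = 5.14.
Posterior ∝ θ^(−3) · θ^(−7) = θ^(−10) on θ ≥ max(2.3, 5.14) = 5.14.
This density is strictly decreasing in θ, so the posterior mode lies at the lower boundary of the support.

θ̂_MAP = 5.14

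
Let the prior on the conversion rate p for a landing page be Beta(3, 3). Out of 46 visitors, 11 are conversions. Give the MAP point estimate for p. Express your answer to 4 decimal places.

p̂_MAP = 0.2600

Prior: Beta(3, 3).
Data: 11 successes in 46 trials. The binomial likelihood contributes p^11(1−p)^35, so the posterior is Beta(3+11, 3+35) = Beta(14, 38).
For Beta(a, b) with a, b > 1 the mode is (a−1)/(a+b−2) = 13/50 ≈ 0.2600.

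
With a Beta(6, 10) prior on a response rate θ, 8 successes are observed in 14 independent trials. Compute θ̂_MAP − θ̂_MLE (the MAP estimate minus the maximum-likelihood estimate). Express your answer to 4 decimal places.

Posterior is Beta(14, 16); MAP = (14−1)/(30−2) = 13/28 ≈ 0.46429.
MLE ignores the prior: θ̂_MLE = k/n = 8/14 ≈ 0.57143.
Difference = 13/28 − 8/14 = -3/28 ≈ -0.1071.

MAP − MLE = -0.1071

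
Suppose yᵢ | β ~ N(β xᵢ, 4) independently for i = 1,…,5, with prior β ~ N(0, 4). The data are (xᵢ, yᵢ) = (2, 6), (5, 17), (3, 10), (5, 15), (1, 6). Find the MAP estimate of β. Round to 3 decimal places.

β̂_MAP = 3.200

log p(β | y) = −Σ(yᵢ − βxᵢ)²/(2·4) − β²/(2·4) + const.
Setting the derivative to zero: Σxᵢ(yᵢ − βxᵢ)/4 − β/4 = 0, so β = Σxᵢyᵢ / (Σxᵢ² + σ²/τ²).
Σxᵢyᵢ = 2·6 + 5·17 + 3·10 + 5·15 + 1·6 = 208; Σxᵢ² = 64; σ²/τ² = 1.
β̂_MAP = 208 / (64 + 1) = 208/65 ≈ 3.200.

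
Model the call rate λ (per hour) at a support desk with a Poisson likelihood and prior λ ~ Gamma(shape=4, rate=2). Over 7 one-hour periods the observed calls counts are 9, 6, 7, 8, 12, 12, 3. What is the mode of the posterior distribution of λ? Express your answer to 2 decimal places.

λ̂_MAP = 6.67

Σxᵢ = 9+6+7+8+12+12+3 = 57, with n = 7.
Posterior ∝ λ^3e^(−2λ) · λ^57e^(−7λ) = λ^60e^(−9λ), i.e. Gamma(shape=61, rate=9).
The mode of a Gamma(a, b) with a ≥ 1 (shape–rate) is (a−1)/b = 60/9 ≈ 6.67.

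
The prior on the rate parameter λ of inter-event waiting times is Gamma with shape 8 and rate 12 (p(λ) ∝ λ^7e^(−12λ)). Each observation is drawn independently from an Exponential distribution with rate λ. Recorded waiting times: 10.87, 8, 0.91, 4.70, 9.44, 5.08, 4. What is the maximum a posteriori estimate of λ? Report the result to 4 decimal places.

λ̂_MAP = 0.2545

The Exponential(rate=λ) likelihood is ∝ λ^n e^(−λΣtᵢ). Here n = 7 and Σtᵢ = 10.87 + 8 + 0.91 + 4.70 + 9.44 + 5.08 + 4 = 43.
Posterior ∝ λ^7e^(−12λ) · λ^7e^(−43λ) = λ^14e^(−55λ), i.e. Gamma(15, 55).
Mode = (a−1)/b = 14/55 ≈ 0.2545.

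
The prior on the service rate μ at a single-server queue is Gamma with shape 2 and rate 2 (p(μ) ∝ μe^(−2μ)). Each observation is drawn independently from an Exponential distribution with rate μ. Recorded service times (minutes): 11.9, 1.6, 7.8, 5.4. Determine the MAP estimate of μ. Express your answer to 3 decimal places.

The Exponential(rate=μ) likelihood is ∝ μ^n e^(−μΣtᵢ). Here n = 4 and Σtᵢ = 11.9 + 1.6 + 7.8 + 5.4 = 26.7.
Posterior ∝ μe^(−2μ) · μ^4e^(−26.7μ) = μ^5e^(−28.7μ), i.e. Gamma(6, 28.7).
Mode = (a−1)/b = 5/28.7 ≈ 0.174.

μ̂_MAP = 0.174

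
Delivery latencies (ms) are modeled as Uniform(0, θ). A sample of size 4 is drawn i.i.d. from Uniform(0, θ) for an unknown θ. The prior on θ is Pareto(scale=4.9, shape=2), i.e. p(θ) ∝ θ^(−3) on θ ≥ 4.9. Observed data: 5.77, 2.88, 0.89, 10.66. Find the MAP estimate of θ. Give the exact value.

The Uniform(0, θ) likelihood is θ^(−n) for θ ≥ max(xᵢ), zero otherwise. Here max(xᵢ) = 10.66.
Posterior ∝ θ^(−3) · θ^(−4) = θ^(−7) on θ ≥ max(4.9, 10.66) = 10.66.
This density is strictly decreasing in θ, so the posterior mode lies at the lower boundary of the support.

θ̂_MAP = 10.66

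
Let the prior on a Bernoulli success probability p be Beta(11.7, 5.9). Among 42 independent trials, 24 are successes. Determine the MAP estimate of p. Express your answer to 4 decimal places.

p̂_MAP = 0.6024

Prior: Beta(11.7, 5.9).
Data: 24 successes in 42 trials. The binomial likelihood contributes p^24(1−p)^18, so the posterior is Beta(11.7+24, 5.9+18) = Beta(35.7, 23.9).
For Beta(a, b) with a, b > 1 the mode is (a−1)/(a+b−2) = 34.7/57.6 ≈ 0.6024.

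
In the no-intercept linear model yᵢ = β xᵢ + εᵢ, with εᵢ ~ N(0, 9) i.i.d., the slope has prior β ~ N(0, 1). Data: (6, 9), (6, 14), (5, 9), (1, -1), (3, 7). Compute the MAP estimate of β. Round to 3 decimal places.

β̂_MAP = 1.750

log p(β | y) = −Σ(yᵢ − βxᵢ)²/(2·9) − β²/(2·1) + const.
Setting the derivative to zero: Σxᵢ(yᵢ − βxᵢ)/9 − β/1 = 0, so β = Σxᵢyᵢ / (Σxᵢ² + σ²/τ²).
Σxᵢyᵢ = 6·9 + 6·14 + 5·9 + 1·(-1) + 3·7 = 203; Σxᵢ² = 107; σ²/τ² = 9.
β̂_MAP = 203 / (107 + 9) = 203/116 ≈ 1.750.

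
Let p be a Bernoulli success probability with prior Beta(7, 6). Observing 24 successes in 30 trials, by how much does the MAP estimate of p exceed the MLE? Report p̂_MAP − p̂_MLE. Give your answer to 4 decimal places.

Posterior is Beta(31, 12); MAP = (31−1)/(43−2) = 30/41 ≈ 0.73171.
MLE ignores the prior: p̂_MLE = k/n = 24/30 ≈ 0.80000.
Difference = 30/41 − 24/30 = -14/205 ≈ -0.0683.

MAP − MLE = -0.0683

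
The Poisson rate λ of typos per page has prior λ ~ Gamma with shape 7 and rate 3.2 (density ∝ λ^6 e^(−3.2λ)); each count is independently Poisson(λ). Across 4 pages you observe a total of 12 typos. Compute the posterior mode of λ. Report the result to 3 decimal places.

λ̂_MAP = 2.500

Σxᵢ = 12, n = 4.
Posterior ∝ λ^6e^(−3.2λ) · λ^12e^(−4λ) = λ^18e^(−7.2λ), i.e. Gamma(shape=19, rate=7.2).
The mode of a Gamma(a, b) with a ≥ 1 (shape–rate) is (a−1)/b = 18/7.2 ≈ 2.500.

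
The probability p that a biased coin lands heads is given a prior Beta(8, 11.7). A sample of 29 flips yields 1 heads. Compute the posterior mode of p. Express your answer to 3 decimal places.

p̂_MAP = 0.171

Prior: Beta(8, 11.7).
Data: 1 success in 29 trials. The binomial likelihood contributes p(1−p)^28, so the posterior is Beta(8+1, 11.7+28) = Beta(9, 39.7).
For Beta(a, b) with a, b > 1 the mode is (a−1)/(a+b−2) = 8/46.7 ≈ 0.171.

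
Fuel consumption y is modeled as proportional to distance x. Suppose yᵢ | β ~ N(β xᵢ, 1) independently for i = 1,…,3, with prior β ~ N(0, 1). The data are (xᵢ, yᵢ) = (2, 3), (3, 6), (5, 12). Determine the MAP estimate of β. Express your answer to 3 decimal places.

log p(β | y) = −Σ(yᵢ − βxᵢ)²/(2·1) − β²/(2·1) + const.
Setting the derivative to zero: Σxᵢ(yᵢ − βxᵢ)/1 − β/1 = 0, so β = Σxᵢyᵢ / (Σxᵢ² + σ²/τ²).
Σxᵢyᵢ = 2·3 + 3·6 + 5·12 = 84; Σxᵢ² = 38; σ²/τ² = 1.
β̂_MAP = 84 / (38 + 1) = 84/39 ≈ 2.154.

β̂_MAP = 2.154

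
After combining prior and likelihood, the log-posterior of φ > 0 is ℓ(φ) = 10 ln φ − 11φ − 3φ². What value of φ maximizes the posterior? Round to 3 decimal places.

φ̂_MAP = 0.667

ℓ'(φ) = 10/φ − 11 − 6φ. Setting this to zero and multiplying by φ: 6φ² + 11φ − 10 = 0.
φ = (−11 + √(11² + 4·6·10)) / (2·6) = (−11 + √361) / 12 = (−11 + 19)/12 = 2/3.
ℓ''(φ) = −10/φ² − 6 < 0, confirming a maximum.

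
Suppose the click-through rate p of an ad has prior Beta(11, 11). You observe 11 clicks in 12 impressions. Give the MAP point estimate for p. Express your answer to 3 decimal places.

p̂_MAP = 0.656

Prior: Beta(11, 11).
Data: 11 successes in 12 trials. The binomial likelihood contributes p^11(1−p)^1, so the posterior is Beta(11+11, 11+1) = Beta(22, 12).
For Beta(a, b) with a, b > 1 the mode is (a−1)/(a+b−2) = 21/32 ≈ 0.656.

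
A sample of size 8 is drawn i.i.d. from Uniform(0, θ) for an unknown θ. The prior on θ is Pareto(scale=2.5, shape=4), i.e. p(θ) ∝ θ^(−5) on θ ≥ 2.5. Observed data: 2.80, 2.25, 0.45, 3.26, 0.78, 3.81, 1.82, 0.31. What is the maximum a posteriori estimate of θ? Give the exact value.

The Uniform(0, θ) likelihood is θ^(−n) for θ ≥ max(xᵢ), zero otherwise. Here max(xᵢ) = 3.81.
Posterior ∝ θ^(−5) · θ^(−8) = θ^(−13) on θ ≥ max(2.5, 3.81) = 3.81.
This density is strictly decreasing in θ, so the posterior mode lies at the lower boundary of the support.

θ̂_MAP = 3.81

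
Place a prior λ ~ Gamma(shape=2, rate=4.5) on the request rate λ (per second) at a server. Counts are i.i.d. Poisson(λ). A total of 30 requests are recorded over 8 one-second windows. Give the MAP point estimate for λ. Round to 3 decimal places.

Σxᵢ = 30, n = 8.
Posterior ∝ λe^(−4.5λ) · λ^30e^(−8λ) = λ^31e^(−12.5λ), i.e. Gamma(shape=32, rate=12.5).
The mode of a Gamma(a, b) with a ≥ 1 (shape–rate) is (a−1)/b = 31/12.5 ≈ 2.480.

λ̂_MAP = 2.480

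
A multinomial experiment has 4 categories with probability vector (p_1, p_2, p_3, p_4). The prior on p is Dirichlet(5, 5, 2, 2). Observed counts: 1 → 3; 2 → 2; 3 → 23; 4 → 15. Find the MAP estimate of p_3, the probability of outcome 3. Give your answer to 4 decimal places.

The posterior is Dirichlet(αᵢ + nᵢ) = Dirichlet(8, 7, 25, 17).
For a Dirichlet(a₁,…,a_K) with all aᵢ > 1, the mode has j-th component (aⱼ − 1)/(Σaᵢ − K).
Here Σaᵢ = 57 and K = 4, so p_3 = (25 − 1)/(57 − 4) = 24/53 ≈ 0.4528.

MAP estimate: 0.4528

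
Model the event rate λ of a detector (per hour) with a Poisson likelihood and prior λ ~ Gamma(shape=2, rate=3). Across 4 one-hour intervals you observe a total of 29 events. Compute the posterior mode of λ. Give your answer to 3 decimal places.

Σxᵢ = 29, n = 4.
Posterior ∝ λe^(−3λ) · λ^29e^(−4λ) = λ^30e^(−7λ), i.e. Gamma(shape=31, rate=7).
The mode of a Gamma(a, b) with a ≥ 1 (shape–rate) is (a−1)/b = 30/7 ≈ 4.286.

λ̂_MAP = 4.286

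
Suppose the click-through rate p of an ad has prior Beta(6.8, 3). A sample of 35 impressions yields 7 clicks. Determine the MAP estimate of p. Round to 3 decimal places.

Prior: Beta(6.8, 3).
Data: 7 successes in 35 trials. The binomial likelihood contributes p^7(1−p)^28, so the posterior is Beta(6.8+7, 3+28) = Beta(13.8, 31).
For Beta(a, b) with a, b > 1 the mode is (a−1)/(a+b−2) = 12.8/42.8 ≈ 0.299.

p̂_MAP = 0.299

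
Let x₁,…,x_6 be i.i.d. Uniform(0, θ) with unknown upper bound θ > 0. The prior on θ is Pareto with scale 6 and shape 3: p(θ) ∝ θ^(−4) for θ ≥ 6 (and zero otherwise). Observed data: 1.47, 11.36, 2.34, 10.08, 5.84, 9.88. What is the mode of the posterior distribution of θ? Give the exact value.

θ̂_MAP = 11.36

The Uniform(0, θ) likelihood is θ^(−n) for θ ≥ max(xᵢ), zero otherwise. Here max(xᵢ) = 11.36.
Posterior ∝ θ^(−4) · θ^(−6) = θ^(−10) on θ ≥ max(6, 11.36) = 11.36.
This density is strictly decreasing in θ, so the posterior mode lies at the lower boundary of the support.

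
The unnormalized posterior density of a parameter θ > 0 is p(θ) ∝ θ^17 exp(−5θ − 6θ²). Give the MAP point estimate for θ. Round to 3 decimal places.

θ̂_MAP = 1.000

ℓ'(θ) = 17/θ − 5 − 12θ. Setting this to zero and multiplying by θ: 12θ² + 5θ − 17 = 0.
θ = (−5 + √(5² + 4·12·17)) / (2·12) = (−5 + √841) / 24 = (−5 + 29)/24 = 1.
ℓ''(θ) = −17/θ² − 12 < 0, confirming a maximum.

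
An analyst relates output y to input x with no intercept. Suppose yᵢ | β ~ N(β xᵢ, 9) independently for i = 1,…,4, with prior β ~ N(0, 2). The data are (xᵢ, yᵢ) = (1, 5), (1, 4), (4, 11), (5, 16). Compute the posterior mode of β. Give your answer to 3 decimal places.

log p(β | y) = −Σ(yᵢ − βxᵢ)²/(2·9) − β²/(2·2) + const.
Setting the derivative to zero: Σxᵢ(yᵢ − βxᵢ)/9 − β/2 = 0, so β = Σxᵢyᵢ / (Σxᵢ² + σ²/τ²).
Σxᵢyᵢ = 1·5 + 1·4 + 4·11 + 5·16 = 133; Σxᵢ² = 43; σ²/τ² = 4.5.
β̂_MAP = 133 / (43 + 4.5) = 133/47.5 ≈ 2.800.

β̂_MAP = 2.800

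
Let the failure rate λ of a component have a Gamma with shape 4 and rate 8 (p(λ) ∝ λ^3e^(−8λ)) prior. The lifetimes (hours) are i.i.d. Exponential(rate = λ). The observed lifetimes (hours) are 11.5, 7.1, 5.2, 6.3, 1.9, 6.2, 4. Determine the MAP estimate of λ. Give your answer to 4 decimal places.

The Exponential(rate=λ) likelihood is ∝ λ^n e^(−λΣtᵢ). Here n = 7 and Σtᵢ = 11.5 + 7.1 + 5.2 + 6.3 + 1.9 + 6.2 + 4 = 42.2.
Posterior ∝ λ^3e^(−8λ) · λ^7e^(−42.2λ) = λ^10e^(−50.2λ), i.e. Gamma(11, 50.2).
Mode = (a−1)/b = 10/50.2 ≈ 0.1992.

λ̂_MAP = 0.1992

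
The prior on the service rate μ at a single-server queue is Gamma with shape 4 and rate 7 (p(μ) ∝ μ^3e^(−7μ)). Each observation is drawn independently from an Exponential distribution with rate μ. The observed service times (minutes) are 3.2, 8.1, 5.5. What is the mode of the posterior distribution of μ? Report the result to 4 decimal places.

μ̂_MAP = 0.2521

The Exponential(rate=μ) likelihood is ∝ μ^n e^(−μΣtᵢ). Here n = 3 and Σtᵢ = 3.2 + 8.1 + 5.5 = 16.8.
Posterior ∝ μ^3e^(−7μ) · μ^3e^(−16.8μ) = μ^6e^(−23.8μ), i.e. Gamma(7, 23.8).
Mode = (a−1)/b = 6/23.8 ≈ 0.2521.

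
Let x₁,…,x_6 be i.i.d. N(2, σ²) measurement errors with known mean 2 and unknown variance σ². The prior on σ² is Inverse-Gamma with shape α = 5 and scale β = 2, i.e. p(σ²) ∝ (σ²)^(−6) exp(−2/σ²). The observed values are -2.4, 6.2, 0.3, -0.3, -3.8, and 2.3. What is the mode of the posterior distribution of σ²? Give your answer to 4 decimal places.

σ̂²_MAP = 4.6061

Sum of squared deviations about the known mean: SS = (-2.4−2)² + (6.2−2)² + (0.3−2)² + (-0.3−2)² + (-3.8−2)² + (2.3−2)² = 78.91.
The Normal likelihood contributes (σ²)^(−n/2) exp(−SS/(2σ²)), so the posterior is Inverse-Gamma(α + n/2, β + SS/2) = Inverse-Gamma(8, 41.455).
The mode of Inverse-Gamma(a, b) is b/(a+1) = 41.455/9 ≈ 4.6061.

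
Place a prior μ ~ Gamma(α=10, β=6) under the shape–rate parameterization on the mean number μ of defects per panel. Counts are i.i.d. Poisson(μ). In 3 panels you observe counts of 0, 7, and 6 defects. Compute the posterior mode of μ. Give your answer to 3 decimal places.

μ̂_MAP = 2.444

Σxᵢ = 0+7+6 = 13, with n = 3.
Posterior ∝ μ^9e^(−6μ) · μ^13e^(−3μ) = μ^22e^(−9μ), i.e. Gamma(shape=23, rate=9).
The mode of a Gamma(a, b) with a ≥ 1 (shape–rate) is (a−1)/b = 22/9 ≈ 2.444.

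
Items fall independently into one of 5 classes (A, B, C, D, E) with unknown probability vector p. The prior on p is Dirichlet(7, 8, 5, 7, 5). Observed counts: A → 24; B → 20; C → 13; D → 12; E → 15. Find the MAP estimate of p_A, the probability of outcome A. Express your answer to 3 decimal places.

The posterior is Dirichlet(αᵢ + nᵢ) = Dirichlet(31, 28, 18, 19, 20).
For a Dirichlet(a₁,…,a_K) with all aᵢ > 1, the mode has j-th component (aⱼ − 1)/(Σaᵢ − K).
Here Σaᵢ = 116 and K = 5, so p_A = (31 − 1)/(116 − 5) = 30/111 ≈ 0.270.

MAP estimate of p_A = 0.270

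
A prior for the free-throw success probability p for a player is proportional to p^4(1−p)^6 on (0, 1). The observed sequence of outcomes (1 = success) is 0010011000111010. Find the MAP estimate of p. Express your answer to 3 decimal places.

The prior density ∝ p^4(1−p)^6 is the kernel of Beta(5, 7).
Data: 7 successes in 16 trials (from the sequence). The binomial likelihood contributes p^7(1−p)^9, so the posterior is Beta(5+7, 7+9) = Beta(12, 16).
For Beta(a, b) with a, b > 1 the mode is (a−1)/(a+b−2) = 11/26 ≈ 0.423.

p̂_MAP = 0.423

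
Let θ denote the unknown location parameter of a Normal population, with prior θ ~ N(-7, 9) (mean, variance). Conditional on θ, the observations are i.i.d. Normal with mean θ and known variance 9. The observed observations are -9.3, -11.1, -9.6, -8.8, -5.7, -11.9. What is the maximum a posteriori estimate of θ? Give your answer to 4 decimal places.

n = 6; x̄ = ((-9.3) + (-11.1) + (-9.6) + (-8.8) + (-5.7) + (-11.9))/6 = -56.4/6 = -9.4.
For a Normal prior and Normal likelihood with known variance, the posterior is Normal; its mode equals its mean, the precision-weighted average.
Prior precision 1/σ₀² = 1/9; data precision n/σ² = 6/9 = 2/3.
θ̂ = ((1/9)·(-7) + (2/3)·(-9.4)) / (1/9 + 2/3) = (-317/45)/(7/9) = -317/35 ≈ -9.0571.

θ̂_MAP = -9.0571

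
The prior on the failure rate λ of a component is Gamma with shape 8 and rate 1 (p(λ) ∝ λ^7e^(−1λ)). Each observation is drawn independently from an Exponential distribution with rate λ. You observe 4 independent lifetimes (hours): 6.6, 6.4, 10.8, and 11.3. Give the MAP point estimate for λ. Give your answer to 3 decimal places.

The Exponential(rate=λ) likelihood is ∝ λ^n e^(−λΣtᵢ). Here n = 4 and Σtᵢ = 6.6 + 6.4 + 10.8 + 11.3 = 35.1.
Posterior ∝ λ^7e^(−1λ) · λ^4e^(−35.1λ) = λ^11e^(−36.1λ), i.e. Gamma(12, 36.1).
Mode = (a−1)/b = 11/36.1 ≈ 0.305.

λ̂_MAP = 0.305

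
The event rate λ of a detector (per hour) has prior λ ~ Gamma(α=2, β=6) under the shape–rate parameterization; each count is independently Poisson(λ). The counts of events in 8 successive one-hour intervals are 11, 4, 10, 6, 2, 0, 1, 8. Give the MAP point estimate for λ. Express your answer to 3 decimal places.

Σxᵢ = 11+4+10+6+2+0+1+8 = 42, with n = 8.
Posterior ∝ λe^(−6λ) · λ^42e^(−8λ) = λ^43e^(−14λ), i.e. Gamma(shape=44, rate=14).
The mode of a Gamma(a, b) with a ≥ 1 (shape–rate) is (a−1)/b = 43/14 ≈ 3.071.

λ̂_MAP = 3.071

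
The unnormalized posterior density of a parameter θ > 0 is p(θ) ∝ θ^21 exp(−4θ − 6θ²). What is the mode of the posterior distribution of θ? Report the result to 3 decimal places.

ℓ'(θ) = 21/θ − 4 − 12θ. Setting this to zero and multiplying by θ: 12θ² + 4θ − 21 = 0.
θ = (−4 + √(4² + 4·12·21)) / (2·12) = (−4 + √1024) / 24 = (−4 + 32)/24 = 7/6.
ℓ''(θ) = −21/θ² − 12 < 0, confirming a maximum.

θ̂_MAP = 1.167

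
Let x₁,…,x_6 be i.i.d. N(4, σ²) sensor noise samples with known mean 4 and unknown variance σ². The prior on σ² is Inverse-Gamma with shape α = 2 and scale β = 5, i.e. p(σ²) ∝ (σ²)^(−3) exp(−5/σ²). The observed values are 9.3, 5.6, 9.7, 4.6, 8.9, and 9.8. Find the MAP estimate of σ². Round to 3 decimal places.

σ̂²_MAP = 10.929

Sum of squared deviations about the known mean: SS = (9.3−4)² + (5.6−4)² + (9.7−4)² + (4.6−4)² + (8.9−4)² + (9.8−4)² = 121.15.
The Normal likelihood contributes (σ²)^(−n/2) exp(−SS/(2σ²)), so the posterior is Inverse-Gamma(α + n/2, β + SS/2) = Inverse-Gamma(5, 65.575).
The mode of Inverse-Gamma(a, b) is b/(a+1) = 65.575/6 ≈ 10.929.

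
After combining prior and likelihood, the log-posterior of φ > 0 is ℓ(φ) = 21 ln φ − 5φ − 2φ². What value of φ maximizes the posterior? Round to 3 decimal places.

φ̂_MAP = 1.750

ℓ'(φ) = 21/φ − 5 − 4φ. Setting this to zero and multiplying by φ: 4φ² + 5φ − 21 = 0.
φ = (−5 + √(5² + 4·4·21)) / (2·4) = (−5 + √361) / 8 = (−5 + 19)/8 = 7/4.
ℓ''(φ) = −21/φ² − 4 < 0, confirming a maximum.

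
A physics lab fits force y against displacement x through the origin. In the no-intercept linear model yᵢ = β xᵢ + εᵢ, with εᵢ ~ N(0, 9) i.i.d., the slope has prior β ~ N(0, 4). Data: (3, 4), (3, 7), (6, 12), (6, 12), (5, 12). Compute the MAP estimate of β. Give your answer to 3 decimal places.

log p(β | y) = −Σ(yᵢ − βxᵢ)²/(2·9) − β²/(2·4) + const.
Setting the derivative to zero: Σxᵢ(yᵢ − βxᵢ)/9 − β/4 = 0, so β = Σxᵢyᵢ / (Σxᵢ² + σ²/τ²).
Σxᵢyᵢ = 3·4 + 3·7 + 6·12 + 6·12 + 5·12 = 237; Σxᵢ² = 115; σ²/τ² = 2.25.
β̂_MAP = 237 / (115 + 2.25) = 237/117.25 ≈ 2.021.

β̂_MAP = 2.021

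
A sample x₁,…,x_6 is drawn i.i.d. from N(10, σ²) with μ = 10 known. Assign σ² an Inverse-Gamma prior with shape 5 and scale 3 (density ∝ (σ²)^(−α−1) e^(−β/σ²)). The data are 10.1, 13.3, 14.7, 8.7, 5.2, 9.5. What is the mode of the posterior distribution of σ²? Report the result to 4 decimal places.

σ̂²_MAP = 3.5539

Sum of squared deviations about the known mean: SS = (10.1−10)² + (13.3−10)² + (14.7−10)² + (8.7−10)² + (5.2−10)² + (9.5−10)² = 57.97.
The Normal likelihood contributes (σ²)^(−n/2) exp(−SS/(2σ²)), so the posterior is Inverse-Gamma(α + n/2, β + SS/2) = Inverse-Gamma(8, 31.985).
The mode of Inverse-Gamma(a, b) is b/(a+1) = 31.985/9 ≈ 3.5539.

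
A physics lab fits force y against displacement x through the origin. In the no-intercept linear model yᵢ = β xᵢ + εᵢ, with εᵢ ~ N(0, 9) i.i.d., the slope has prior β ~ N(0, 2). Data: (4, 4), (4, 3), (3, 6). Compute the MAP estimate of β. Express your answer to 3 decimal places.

β̂_MAP = 1.011

log p(β | y) = −Σ(yᵢ − βxᵢ)²/(2·9) − β²/(2·2) + const.
Setting the derivative to zero: Σxᵢ(yᵢ − βxᵢ)/9 − β/2 = 0, so β = Σxᵢyᵢ / (Σxᵢ² + σ²/τ²).
Σxᵢyᵢ = 4·4 + 4·3 + 3·6 = 46; Σxᵢ² = 41; σ²/τ² = 4.5.
β̂_MAP = 46 / (41 + 4.5) = 46/45.5 ≈ 1.011.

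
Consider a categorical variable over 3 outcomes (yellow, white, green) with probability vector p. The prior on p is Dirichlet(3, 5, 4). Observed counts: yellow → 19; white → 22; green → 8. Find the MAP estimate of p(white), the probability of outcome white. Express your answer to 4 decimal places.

The posterior is Dirichlet(αᵢ + nᵢ) = Dirichlet(22, 27, 12).
For a Dirichlet(a₁,…,a_K) with all aᵢ > 1, the mode has j-th component (aⱼ − 1)/(Σaᵢ − K).
Here Σaᵢ = 61 and K = 3, so p(white) = (27 − 1)/(61 − 3) = 26/58 ≈ 0.4483.

MAP estimate of p(white) = 0.4483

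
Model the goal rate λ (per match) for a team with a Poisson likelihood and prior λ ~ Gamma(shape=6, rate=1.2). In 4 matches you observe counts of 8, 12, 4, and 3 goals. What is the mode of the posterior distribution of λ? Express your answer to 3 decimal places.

λ̂_MAP = 6.154

Σxᵢ = 8+12+4+3 = 27, with n = 4.
Posterior ∝ λ^5e^(−1.2λ) · λ^27e^(−4λ) = λ^32e^(−5.2λ), i.e. Gamma(shape=33, rate=5.2).
The mode of a Gamma(a, b) with a ≥ 1 (shape–rate) is (a−1)/b = 32/5.2 ≈ 6.154.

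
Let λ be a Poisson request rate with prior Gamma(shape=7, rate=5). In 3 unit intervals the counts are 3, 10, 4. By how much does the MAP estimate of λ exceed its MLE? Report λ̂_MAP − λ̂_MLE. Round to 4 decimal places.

Σxᵢ = 17. Posterior is Gamma(24, 8); MAP = (24−1)/8 = 23/8 ≈ 2.87500.
MLE = x̄ = 17/3 ≈ 5.66667.
Difference = 23/8 − 17/3 = -67/24 ≈ -2.7917.

MAP − MLE = -2.7917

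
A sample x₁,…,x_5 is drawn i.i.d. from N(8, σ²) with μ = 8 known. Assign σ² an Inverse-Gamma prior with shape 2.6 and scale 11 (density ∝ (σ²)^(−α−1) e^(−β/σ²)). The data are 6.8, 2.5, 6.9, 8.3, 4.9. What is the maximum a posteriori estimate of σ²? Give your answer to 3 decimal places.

Sum of squared deviations about the known mean: SS = (6.8−8)² + (2.5−8)² + (6.9−8)² + (8.3−8)² + (4.9−8)² = 42.6.
The Normal likelihood contributes (σ²)^(−n/2) exp(−SS/(2σ²)), so the posterior is Inverse-Gamma(α + n/2, β + SS/2) = Inverse-Gamma(5.1, 32.3).
The mode of Inverse-Gamma(a, b) is b/(a+1) = 32.3/6.1 ≈ 5.295.

σ̂²_MAP = 5.295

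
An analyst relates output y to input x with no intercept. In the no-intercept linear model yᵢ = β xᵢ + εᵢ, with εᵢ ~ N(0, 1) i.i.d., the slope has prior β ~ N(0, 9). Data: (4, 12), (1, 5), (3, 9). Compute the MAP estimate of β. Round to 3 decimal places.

log p(β | y) = −Σ(yᵢ − βxᵢ)²/(2·1) − β²/(2·9) + const.
Setting the derivative to zero: Σxᵢ(yᵢ − βxᵢ)/1 − β/9 = 0, so β = Σxᵢyᵢ / (Σxᵢ² + σ²/τ²).
Σxᵢyᵢ = 4·12 + 1·5 + 3·9 = 80; Σxᵢ² = 26; σ²/τ² = 1/9.
β̂_MAP = 80 / (26 + 1/9) = 80/(235/9) = 144/47 ≈ 3.064.

β̂_MAP = 3.064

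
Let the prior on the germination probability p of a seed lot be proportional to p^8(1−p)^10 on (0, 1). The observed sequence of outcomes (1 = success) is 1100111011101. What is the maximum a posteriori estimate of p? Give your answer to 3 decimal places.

The prior density ∝ p^8(1−p)^10 is the kernel of Beta(9, 11).
Data: 9 successes in 13 trials (from the sequence). The binomial likelihood contributes p^9(1−p)^4, so the posterior is Beta(9+9, 11+4) = Beta(18, 15).
For Beta(a, b) with a, b > 1 the mode is (a−1)/(a+b−2) = 17/31 ≈ 0.548.

p̂_MAP = 0.548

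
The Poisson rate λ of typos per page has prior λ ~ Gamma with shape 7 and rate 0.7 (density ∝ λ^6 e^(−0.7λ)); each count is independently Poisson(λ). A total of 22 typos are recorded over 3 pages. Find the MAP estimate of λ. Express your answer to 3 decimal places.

Σxᵢ = 22, n = 3.
Posterior ∝ λ^6e^(−0.7λ) · λ^22e^(−3λ) = λ^28e^(−3.7λ), i.e. Gamma(shape=29, rate=3.7).
The mode of a Gamma(a, b) with a ≥ 1 (shape–rate) is (a−1)/b = 28/3.7 ≈ 7.568.

λ̂_MAP = 7.568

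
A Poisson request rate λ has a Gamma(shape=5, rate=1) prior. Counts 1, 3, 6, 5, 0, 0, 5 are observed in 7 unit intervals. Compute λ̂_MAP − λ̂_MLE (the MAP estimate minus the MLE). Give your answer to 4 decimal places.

Σxᵢ = 20. Posterior is Gamma(25, 8); MAP = (25−1)/8 = 24/8 ≈ 3.00000.
MLE = x̄ = 20/7 ≈ 2.85714.
Difference = 24/8 − 20/7 = 1/7 ≈ 0.1429.

MAP − MLE = 0.1429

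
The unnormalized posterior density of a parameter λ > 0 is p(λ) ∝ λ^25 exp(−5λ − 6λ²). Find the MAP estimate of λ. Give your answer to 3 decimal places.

λ̂_MAP = 1.250

ℓ'(λ) = 25/λ − 5 − 12λ. Setting this to zero and multiplying by λ: 12λ² + 5λ − 25 = 0.
λ = (−5 + √(5² + 4·12·25)) / (2·12) = (−5 + √1225) / 24 = (−5 + 35)/24 = 5/4.
ℓ''(λ) = −25/λ² − 12 < 0, confirming a maximum.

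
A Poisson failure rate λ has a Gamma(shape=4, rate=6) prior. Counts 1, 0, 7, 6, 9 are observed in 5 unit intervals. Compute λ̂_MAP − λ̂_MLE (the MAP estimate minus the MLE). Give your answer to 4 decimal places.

MAP − MLE = -2.2364

Σxᵢ = 23. Posterior is Gamma(27, 11); MAP = (27−1)/11 = 26/11 ≈ 2.36364.
MLE = x̄ = 23/5 ≈ 4.60000.
Difference = 26/11 − 23/5 = -123/55 ≈ -2.2364.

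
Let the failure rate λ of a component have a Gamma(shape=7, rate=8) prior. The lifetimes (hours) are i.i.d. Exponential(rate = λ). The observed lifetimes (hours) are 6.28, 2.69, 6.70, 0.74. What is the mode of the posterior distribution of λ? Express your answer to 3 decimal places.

The Exponential(rate=λ) likelihood is ∝ λ^n e^(−λΣtᵢ). Here n = 4 and Σtᵢ = 6.28 + 2.69 + 6.70 + 0.74 = 16.41.
Posterior ∝ λ^6e^(−8λ) · λ^4e^(−16.41λ) = λ^10e^(−24.41λ), i.e. Gamma(11, 24.41).
Mode = (a−1)/b = 10/24.41 ≈ 0.410.

λ̂_MAP = 0.410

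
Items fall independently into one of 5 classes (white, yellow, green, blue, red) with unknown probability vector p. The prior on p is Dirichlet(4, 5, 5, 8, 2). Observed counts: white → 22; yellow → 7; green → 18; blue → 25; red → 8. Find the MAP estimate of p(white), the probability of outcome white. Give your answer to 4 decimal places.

MAP estimate of p(white) = 0.2525

The posterior is Dirichlet(αᵢ + nᵢ) = Dirichlet(26, 12, 23, 33, 10).
For a Dirichlet(a₁,…,a_K) with all aᵢ > 1, the mode has j-th component (aⱼ − 1)/(Σaᵢ − K).
Here Σaᵢ = 104 and K = 5, so p(white) = (26 − 1)/(104 − 5) = 25/99 ≈ 0.2525.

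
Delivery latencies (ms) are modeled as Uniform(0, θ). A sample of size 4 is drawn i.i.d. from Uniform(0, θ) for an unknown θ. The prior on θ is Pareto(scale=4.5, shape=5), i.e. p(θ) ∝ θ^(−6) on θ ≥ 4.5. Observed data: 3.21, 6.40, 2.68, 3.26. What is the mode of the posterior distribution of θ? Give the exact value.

θ̂_MAP = 6.40

The Uniform(0, θ) likelihood is θ^(−n) for θ ≥ max(xᵢ), zero otherwise. Here max(xᵢ) = 6.40.
Posterior ∝ θ^(−6) · θ^(−4) = θ^(−10) on θ ≥ max(4.5, 6.40) = 6.40.
This density is strictly decreasing in θ, so the posterior mode lies at the lower boundary of the support.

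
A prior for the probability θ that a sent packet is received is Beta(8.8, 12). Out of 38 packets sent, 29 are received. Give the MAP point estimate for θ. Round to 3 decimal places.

Prior: Beta(8.8, 12).
Data: 29 successes in 38 trials. The binomial likelihood contributes θ^29(1−θ)^9, so the posterior is Beta(8.8+29, 12+9) = Beta(37.8, 21).
For Beta(a, b) with a, b > 1 the mode is (a−1)/(a+b−2) = 36.8/56.8 ≈ 0.648.

θ̂_MAP = 0.648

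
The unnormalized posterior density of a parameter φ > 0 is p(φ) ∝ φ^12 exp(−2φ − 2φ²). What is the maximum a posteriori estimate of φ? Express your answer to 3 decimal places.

ℓ'(φ) = 12/φ − 2 − 4φ. Setting this to zero and multiplying by φ: 4φ² + 2φ − 12 = 0.
φ = (−2 + √(2² + 4·4·12)) / (2·4) = (−2 + √196) / 8 = (−2 + 14)/8 = 3/2.
ℓ''(φ) = −12/φ² − 4 < 0, confirming a maximum.

φ̂_MAP = 1.500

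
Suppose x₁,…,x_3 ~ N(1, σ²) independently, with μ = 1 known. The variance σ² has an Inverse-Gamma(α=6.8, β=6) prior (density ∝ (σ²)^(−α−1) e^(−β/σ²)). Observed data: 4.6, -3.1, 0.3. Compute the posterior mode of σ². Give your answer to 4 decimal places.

Sum of squared deviations about the known mean: SS = (4.6−1)² + (-3.1−1)² + (0.3−1)² = 30.26.
The Normal likelihood contributes (σ²)^(−n/2) exp(−SS/(2σ²)), so the posterior is Inverse-Gamma(α + n/2, β + SS/2) = Inverse-Gamma(8.3, 21.13).
The mode of Inverse-Gamma(a, b) is b/(a+1) = 21.13/9.3 ≈ 2.2720.

σ̂²_MAP = 2.2720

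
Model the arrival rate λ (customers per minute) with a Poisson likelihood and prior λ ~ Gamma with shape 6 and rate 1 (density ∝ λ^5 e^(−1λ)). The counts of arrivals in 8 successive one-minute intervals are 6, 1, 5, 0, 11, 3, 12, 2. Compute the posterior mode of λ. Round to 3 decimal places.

λ̂_MAP = 5.000

Σxᵢ = 6+1+5+0+11+3+12+2 = 40, with n = 8.
Posterior ∝ λ^5e^(−1λ) · λ^40e^(−8λ) = λ^45e^(−9λ), i.e. Gamma(shape=46, rate=9).
The mode of a Gamma(a, b) with a ≥ 1 (shape–rate) is (a−1)/b = 45/9 ≈ 5.000.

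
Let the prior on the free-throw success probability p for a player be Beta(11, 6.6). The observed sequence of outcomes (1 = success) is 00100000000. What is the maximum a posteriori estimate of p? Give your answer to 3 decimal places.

p̂_MAP = 0.414

Prior: Beta(11, 6.6).
Data: 1 success in 11 trials (from the sequence). The binomial likelihood contributes p(1−p)^10, so the posterior is Beta(11+1, 6.6+10) = Beta(12, 16.6).
For Beta(a, b) with a, b > 1 the mode is (a−1)/(a+b−2) = 11/26.6 ≈ 0.414.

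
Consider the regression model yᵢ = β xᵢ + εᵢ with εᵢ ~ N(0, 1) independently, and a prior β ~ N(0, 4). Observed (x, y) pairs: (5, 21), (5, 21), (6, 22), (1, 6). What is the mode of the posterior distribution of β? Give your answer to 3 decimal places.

β̂_MAP = 3.989

log p(β | y) = −Σ(yᵢ − βxᵢ)²/(2·1) − β²/(2·4) + const.
Setting the derivative to zero: Σxᵢ(yᵢ − βxᵢ)/1 − β/4 = 0, so β = Σxᵢyᵢ / (Σxᵢ² + σ²/τ²).
Σxᵢyᵢ = 5·21 + 5·21 + 6·22 + 1·6 = 348; Σxᵢ² = 87; σ²/τ² = 0.25.
β̂_MAP = 348 / (87 + 0.25) = 348/87.25 ≈ 3.989.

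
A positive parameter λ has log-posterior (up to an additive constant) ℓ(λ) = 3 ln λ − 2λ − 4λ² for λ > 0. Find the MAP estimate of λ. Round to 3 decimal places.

λ̂_MAP = 0.500

ℓ'(λ) = 3/λ − 2 − 8λ. Setting this to zero and multiplying by λ: 8λ² + 2λ − 3 = 0.
λ = (−2 + √(2² + 4·8·3)) / (2·8) = (−2 + √100) / 16 = (−2 + 10)/16 = 1/2.
ℓ''(λ) = −3/λ² − 8 < 0, confirming a maximum.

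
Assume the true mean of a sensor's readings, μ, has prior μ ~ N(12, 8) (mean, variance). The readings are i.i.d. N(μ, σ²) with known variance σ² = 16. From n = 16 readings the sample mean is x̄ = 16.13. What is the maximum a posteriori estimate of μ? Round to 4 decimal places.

μ̂_MAP = 15.6711

n = 16, x̄ = 16.13.
For a Normal prior and Normal likelihood with known variance, the posterior is Normal; its mode equals its mean, the precision-weighted average.
Prior precision 1/σ₀² = 1/8 = 0.125; data precision n/σ² = 16/16 = 1.
μ̂ = (0.125·12 + 1·16.13) / (0.125 + 1) = 17.63/1.125 = 3526/225 ≈ 15.6711.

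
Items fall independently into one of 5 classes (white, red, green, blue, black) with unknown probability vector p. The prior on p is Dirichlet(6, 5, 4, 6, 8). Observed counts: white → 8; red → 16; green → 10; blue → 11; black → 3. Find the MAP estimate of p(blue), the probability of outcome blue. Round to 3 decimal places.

The posterior is Dirichlet(αᵢ + nᵢ) = Dirichlet(14, 21, 14, 17, 11).
For a Dirichlet(a₁,…,a_K) with all aᵢ > 1, the mode has j-th component (aⱼ − 1)/(Σaᵢ − K).
Here Σaᵢ = 77 and K = 5, so p(blue) = (17 − 1)/(77 − 5) = 16/72 ≈ 0.222.

MAP estimate of p(blue) = 0.222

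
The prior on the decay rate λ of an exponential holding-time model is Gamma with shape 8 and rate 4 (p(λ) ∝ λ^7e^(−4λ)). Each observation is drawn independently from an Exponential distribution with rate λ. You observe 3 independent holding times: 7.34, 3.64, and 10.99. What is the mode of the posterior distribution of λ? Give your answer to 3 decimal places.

λ̂_MAP = 0.385

The Exponential(rate=λ) likelihood is ∝ λ^n e^(−λΣtᵢ). Here n = 3 and Σtᵢ = 7.34 + 3.64 + 10.99 = 21.97.
Posterior ∝ λ^7e^(−4λ) · λ^3e^(−21.97λ) = λ^10e^(−25.97λ), i.e. Gamma(11, 25.97).
Mode = (a−1)/b = 10/25.97 ≈ 0.385.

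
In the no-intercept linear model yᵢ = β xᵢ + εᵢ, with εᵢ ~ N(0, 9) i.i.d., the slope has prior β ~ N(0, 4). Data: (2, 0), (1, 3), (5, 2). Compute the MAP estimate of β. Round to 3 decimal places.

β̂_MAP = 0.403

log p(β | y) = −Σ(yᵢ − βxᵢ)²/(2·9) − β²/(2·4) + const.
Setting the derivative to zero: Σxᵢ(yᵢ − βxᵢ)/9 − β/4 = 0, so β = Σxᵢyᵢ / (Σxᵢ² + σ²/τ²).
Σxᵢyᵢ = 2·0 + 1·3 + 5·2 = 13; Σxᵢ² = 30; σ²/τ² = 2.25.
β̂_MAP = 13 / (30 + 2.25) = 13/32.25 ≈ 0.403.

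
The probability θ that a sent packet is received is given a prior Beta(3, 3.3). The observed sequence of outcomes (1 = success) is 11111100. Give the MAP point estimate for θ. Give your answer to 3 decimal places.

θ̂_MAP = 0.650

Prior: Beta(3, 3.3).
Data: 6 successes in 8 trials (from the sequence). The binomial likelihood contributes θ^6(1−θ)^2, so the posterior is Beta(3+6, 3.3+2) = Beta(9, 5.3).
For Beta(a, b) with a, b > 1 the mode is (a−1)/(a+b−2) = 8/12.3 ≈ 0.650.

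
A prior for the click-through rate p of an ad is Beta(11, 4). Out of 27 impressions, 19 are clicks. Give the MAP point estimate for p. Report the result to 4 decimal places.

p̂_MAP = 0.7250

Prior: Beta(11, 4).
Data: 19 successes in 27 trials. The binomial likelihood contributes p^19(1−p)^8, so the posterior is Beta(11+19, 4+8) = Beta(30, 12).
For Beta(a, b) with a, b > 1 the mode is (a−1)/(a+b−2) = 29/40 ≈ 0.7250.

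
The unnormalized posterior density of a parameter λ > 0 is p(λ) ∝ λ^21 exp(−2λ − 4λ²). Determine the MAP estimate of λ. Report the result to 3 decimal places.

ℓ'(λ) = 21/λ − 2 − 8λ. Setting this to zero and multiplying by λ: 8λ² + 2λ − 21 = 0.
λ = (−2 + √(2² + 4·8·21)) / (2·8) = (−2 + √676) / 16 = (−2 + 26)/16 = 3/2.
ℓ''(λ) = −21/λ² − 8 < 0, confirming a maximum.

λ̂_MAP = 1.500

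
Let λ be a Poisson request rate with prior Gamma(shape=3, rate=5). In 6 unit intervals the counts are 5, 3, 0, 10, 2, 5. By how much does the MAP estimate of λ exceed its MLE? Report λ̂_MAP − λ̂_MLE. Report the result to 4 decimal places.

Σxᵢ = 25. Posterior is Gamma(28, 11); MAP = (28−1)/11 = 27/11 ≈ 2.45455.
MLE = x̄ = 25/6 ≈ 4.16667.
Difference = 27/11 − 25/6 = -113/66 ≈ -1.7121.

MAP − MLE = -1.7121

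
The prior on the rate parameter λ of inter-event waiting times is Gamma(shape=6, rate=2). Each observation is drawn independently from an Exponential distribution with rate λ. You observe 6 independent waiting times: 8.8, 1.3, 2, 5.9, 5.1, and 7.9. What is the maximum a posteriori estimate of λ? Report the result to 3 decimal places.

The Exponential(rate=λ) likelihood is ∝ λ^n e^(−λΣtᵢ). Here n = 6 and Σtᵢ = 8.8 + 1.3 + 2 + 5.9 + 5.1 + 7.9 = 31.
Posterior ∝ λ^5e^(−2λ) · λ^6e^(−31λ) = λ^11e^(−33λ), i.e. Gamma(12, 33).
Mode = (a−1)/b = 11/33 ≈ 0.333.

λ̂_MAP = 0.333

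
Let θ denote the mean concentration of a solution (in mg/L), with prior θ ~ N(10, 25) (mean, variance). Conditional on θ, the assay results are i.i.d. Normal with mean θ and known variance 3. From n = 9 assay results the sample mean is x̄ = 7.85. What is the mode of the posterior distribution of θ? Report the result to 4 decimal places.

n = 9, x̄ = 7.85.
For a Normal prior and Normal likelihood with known variance, the posterior is Normal; its mode equals its mean, the precision-weighted average.
Prior precision 1/σ₀² = 1/25 = 0.04; data precision n/σ² = 9/3 = 3.
θ̂ = (0.04·10 + 3·7.85) / (0.04 + 3) = 23.95/3.04 = 2395/304 ≈ 7.8783.

θ̂_MAP = 7.8783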